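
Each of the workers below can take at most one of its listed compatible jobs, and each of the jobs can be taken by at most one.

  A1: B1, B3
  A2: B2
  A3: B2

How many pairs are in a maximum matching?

Unit-capacity flow: source→left, listed edges, right→sink; max matching = max flow.
Augmenting path A1→B1 (+1); matched 1.
Augmenting path A2→B2 (+1); matched 2.
No augmenting path remains; maximum matching = 2.
König certificate: {A1, B2} is a vertex cover of size 2 (every listed pair touches it), so no matching can be larger.

2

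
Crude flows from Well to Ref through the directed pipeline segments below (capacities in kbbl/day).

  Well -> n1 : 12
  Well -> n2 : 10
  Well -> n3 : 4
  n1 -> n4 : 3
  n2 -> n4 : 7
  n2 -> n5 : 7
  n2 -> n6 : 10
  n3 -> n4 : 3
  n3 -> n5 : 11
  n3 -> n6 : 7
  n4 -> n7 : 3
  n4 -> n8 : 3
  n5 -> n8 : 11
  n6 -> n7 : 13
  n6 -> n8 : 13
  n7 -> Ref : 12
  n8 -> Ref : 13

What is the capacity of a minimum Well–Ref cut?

Augment Well→n1→n4→n7→Ref: bottleneck 3, flow now 3.
Augment Well→n2→n4→n8→Ref: bottleneck 3, flow now 6.
Augment Well→n2→n5→n8→Ref: bottleneck 7, flow now 13.
Augment Well→n3→n5→n8→Ref: bottleneck 3, flow now 16.
Augment Well→n3→n6→n7→Ref: bottleneck 1, flow now 17.
No augmenting path remains; maximum flow = 17.
By max-flow min-cut, the minimum cut capacity equals the max flow.
In the residual graph, reachable from Well: {Well, n1}.
Min-cut edges: Well→n2 (10), Well→n3 (4), n1→n4 (3); capacity 10 + 4 + 3 = 17.

17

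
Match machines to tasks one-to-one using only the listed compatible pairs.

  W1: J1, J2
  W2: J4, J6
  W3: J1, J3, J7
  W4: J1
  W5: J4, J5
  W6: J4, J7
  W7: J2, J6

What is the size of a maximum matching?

7

Unit-capacity flow: source→left, listed edges, right→sink; max matching = max flow.
Augmenting path W1→J1 (+1); matched 1.
Augmenting path W2→J4 (+1); matched 2.
Augmenting path W3→J3 (+1); matched 3.
Augmenting path W5→J5 (+1); matched 4.
Augmenting path W6→J7 (+1); matched 5.
Augmenting path W7→J2 (+1); matched 6.
Augmenting path W4→J1→W1→J2→W7→J6 (+1); matched 7.
No augmenting path remains; maximum matching = 7.
König certificate: {W1, W2, W3, W4, W5, W6, W7} is a vertex cover of size 7 (every listed pair touches it), so no matching can be larger.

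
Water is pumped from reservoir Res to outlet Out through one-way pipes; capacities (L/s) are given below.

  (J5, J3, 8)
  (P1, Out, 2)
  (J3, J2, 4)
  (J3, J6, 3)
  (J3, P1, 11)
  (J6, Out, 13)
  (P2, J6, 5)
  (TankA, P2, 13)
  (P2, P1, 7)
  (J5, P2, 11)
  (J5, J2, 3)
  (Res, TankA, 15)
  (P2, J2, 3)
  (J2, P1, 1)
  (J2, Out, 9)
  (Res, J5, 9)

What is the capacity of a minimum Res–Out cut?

19

Augment Res→J5→J2→Out: bottleneck 3, flow now 3.
Augment Res→TankA→P2→J6→Out: bottleneck 5, flow now 8.
Augment Res→TankA→P2→P1→Out: bottleneck 2, flow now 10.
Augment Res→TankA→P2→J2→Out: bottleneck 3, flow now 13.
Augment Res→J5→J3→J6→Out: bottleneck 3, flow now 16.
Augment Res→J5→J3→J2→Out: bottleneck 3, flow now 19.
No augmenting path remains; maximum flow = 19.
By max-flow min-cut, the minimum cut capacity equals the max flow.
In the residual graph, reachable from Res: {Res, TankA, P2, P1}.
Min-cut edges: Res→J5 (9), P2→J6 (5), P2→J2 (3), P1→Out (2); capacity 9 + 5 + 3 + 2 = 19.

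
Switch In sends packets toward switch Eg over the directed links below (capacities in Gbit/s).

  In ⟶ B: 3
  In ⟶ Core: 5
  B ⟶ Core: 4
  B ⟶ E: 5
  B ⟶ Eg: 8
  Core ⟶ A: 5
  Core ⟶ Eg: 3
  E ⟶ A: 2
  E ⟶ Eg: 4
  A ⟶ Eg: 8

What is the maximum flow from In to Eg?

Augment In→B→Eg: bottleneck 3, flow now 3.
Augment In→Core→Eg: bottleneck 3, flow now 6.
Augment In→Core→A→Eg: bottleneck 2, flow now 8.
No augmenting path remains; maximum flow = 8.
In the residual graph, reachable from In: {In}.
Min-cut edges: In→B (3), In→Core (5); capacity 3 + 5 = 8.
This cut is saturated, so no flow can exceed 8.

8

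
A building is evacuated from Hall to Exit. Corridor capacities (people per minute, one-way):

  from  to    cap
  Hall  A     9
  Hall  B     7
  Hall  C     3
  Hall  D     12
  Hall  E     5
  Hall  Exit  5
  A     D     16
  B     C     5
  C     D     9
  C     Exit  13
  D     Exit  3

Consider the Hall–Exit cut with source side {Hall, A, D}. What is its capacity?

Edges leaving {Hall, A, D}: Hall→B (7), Hall→C (3), Hall→E (5), Hall→Exit (5), D→Exit (3).
Cut capacity = 7 + 3 + 5 + 5 + 3 = 23.

23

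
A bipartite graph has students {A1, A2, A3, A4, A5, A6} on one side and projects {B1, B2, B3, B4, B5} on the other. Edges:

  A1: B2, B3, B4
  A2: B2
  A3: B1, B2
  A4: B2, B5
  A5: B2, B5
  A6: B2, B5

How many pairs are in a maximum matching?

4

Unit-capacity flow: source→left, listed edges, right→sink; max matching = max flow.
Augmenting path A1→B2 (+1); matched 1.
Augmenting path A3→B1 (+1); matched 2.
Augmenting path A4→B5 (+1); matched 3.
Augmenting path A2→B2→A1→B3 (+1); matched 4.
No augmenting path remains; maximum matching = 4.
König certificate: {A1, A3, B2, B5} is a vertex cover of size 4 (every listed pair touches it), so no matching can be larger.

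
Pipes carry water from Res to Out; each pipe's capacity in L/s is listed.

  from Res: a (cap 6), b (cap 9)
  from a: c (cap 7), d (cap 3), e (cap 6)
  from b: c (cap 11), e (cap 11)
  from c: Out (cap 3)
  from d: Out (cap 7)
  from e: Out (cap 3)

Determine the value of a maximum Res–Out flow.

9

Augment Res→a→c→Out: bottleneck 3, flow now 3.
Augment Res→a→d→Out: bottleneck 3, flow now 6.
Augment Res→b→e→Out: bottleneck 3, flow now 9.
No augmenting path remains; maximum flow = 9.
In the residual graph, reachable from Res: {Res, a, b, c, e}.
Min-cut edges: a→d (3), c→Out (3), e→Out (3); capacity 3 + 3 + 3 = 9.
This cut is saturated, so no flow can exceed 9.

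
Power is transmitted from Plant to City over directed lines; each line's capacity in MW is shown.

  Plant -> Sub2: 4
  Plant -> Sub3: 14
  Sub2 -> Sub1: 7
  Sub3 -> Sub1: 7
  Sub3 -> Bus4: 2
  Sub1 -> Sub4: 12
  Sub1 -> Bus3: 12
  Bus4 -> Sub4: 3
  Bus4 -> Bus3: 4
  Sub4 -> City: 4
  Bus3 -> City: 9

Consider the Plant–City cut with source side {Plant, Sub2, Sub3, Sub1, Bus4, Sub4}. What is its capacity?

Edges leaving {Plant, Sub2, Sub3, Sub1, Bus4, Sub4}: Sub1→Bus3 (12), Bus4→Bus3 (4), Sub4→City (4).
Cut capacity = 12 + 4 + 4 = 20.

20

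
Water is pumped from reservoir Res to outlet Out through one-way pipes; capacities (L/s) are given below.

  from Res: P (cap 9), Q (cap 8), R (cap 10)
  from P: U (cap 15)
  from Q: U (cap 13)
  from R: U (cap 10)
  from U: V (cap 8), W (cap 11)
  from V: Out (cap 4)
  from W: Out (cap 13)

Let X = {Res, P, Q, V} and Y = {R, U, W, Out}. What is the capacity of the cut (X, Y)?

42

Edges leaving {Res, P, Q, V}: Res→R (10), P→U (15), Q→U (13), V→Out (4).
Cut capacity = 10 + 15 + 13 + 4 = 42.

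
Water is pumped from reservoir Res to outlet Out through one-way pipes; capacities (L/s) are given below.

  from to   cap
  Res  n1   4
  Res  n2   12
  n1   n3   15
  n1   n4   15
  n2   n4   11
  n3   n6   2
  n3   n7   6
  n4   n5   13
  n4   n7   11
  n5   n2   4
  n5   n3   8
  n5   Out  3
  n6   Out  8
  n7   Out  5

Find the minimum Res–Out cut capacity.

Augment Res→n1→n3→n6→Out: bottleneck 2, flow now 2.
Augment Res→n1→n3→n7→Out: bottleneck 2, flow now 4.
Augment Res→n2→n4→n5→Out: bottleneck 3, flow now 7.
Augment Res→n2→n4→n7→Out: bottleneck 3, flow now 10.
No augmenting path remains; maximum flow = 10.
By max-flow min-cut, the minimum cut capacity equals the max flow.
In the residual graph, reachable from Res: {Res, n1, n2, n3, n4, n5, n7}.
Min-cut edges: n3→n6 (2), n5→Out (3), n7→Out (5); capacity 2 + 3 + 5 = 10.

10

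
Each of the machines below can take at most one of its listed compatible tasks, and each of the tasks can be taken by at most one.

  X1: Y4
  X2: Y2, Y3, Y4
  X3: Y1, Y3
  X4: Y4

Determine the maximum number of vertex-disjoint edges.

Unit-capacity flow: source→left, listed edges, right→sink; max matching = max flow.
Augmenting path X1→Y4 (+1); matched 1.
Augmenting path X2→Y2 (+1); matched 2.
Augmenting path X3→Y1 (+1); matched 3.
No augmenting path remains; maximum matching = 3.
König certificate: {X2, X3, Y4} is a vertex cover of size 3 (every listed pair touches it), so no matching can be larger.

3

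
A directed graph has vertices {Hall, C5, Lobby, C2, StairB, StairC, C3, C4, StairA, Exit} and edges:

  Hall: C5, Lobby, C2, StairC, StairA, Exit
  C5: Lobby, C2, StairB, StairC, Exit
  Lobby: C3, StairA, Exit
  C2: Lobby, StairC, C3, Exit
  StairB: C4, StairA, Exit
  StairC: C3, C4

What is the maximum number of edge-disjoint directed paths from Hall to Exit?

Assign every edge capacity 1; by Menger, the answer equals the max flow.
Path Hall→Exit (+1); total 1.
Path Hall→C5→Exit (+1); total 2.
Path Hall→Lobby→Exit (+1); total 3.
Path Hall→C2→Exit (+1); total 4.
No residual Hall→Exit path; max flow = 4.
Certifying cut of size 4: {Hall→C2, Hall→C5, Hall→Exit, Hall→Lobby}.

4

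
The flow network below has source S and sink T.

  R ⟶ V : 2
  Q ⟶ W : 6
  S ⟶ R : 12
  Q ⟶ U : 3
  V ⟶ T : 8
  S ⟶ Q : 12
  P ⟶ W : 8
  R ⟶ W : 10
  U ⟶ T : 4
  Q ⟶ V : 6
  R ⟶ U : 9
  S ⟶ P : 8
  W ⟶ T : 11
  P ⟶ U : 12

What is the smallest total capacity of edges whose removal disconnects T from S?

Augment S→P→U→T: bottleneck 4, flow now 4.
Augment S→P→W→T: bottleneck 4, flow now 8.
Augment S→Q→V→T: bottleneck 6, flow now 14.
Augment S→Q→W→T: bottleneck 6, flow now 20.
Augment S→R→V→T: bottleneck 2, flow now 22.
Augment S→R→W→T: bottleneck 1, flow now 23.
No augmenting path remains; maximum flow = 23.
By max-flow min-cut, the minimum cut capacity equals the max flow.
In the residual graph, reachable from S: {S, P, Q, R, U, W}.
Min-cut edges: Q→V (6), R→V (2), U→T (4), W→T (11); capacity 6 + 2 + 4 + 11 = 23.

23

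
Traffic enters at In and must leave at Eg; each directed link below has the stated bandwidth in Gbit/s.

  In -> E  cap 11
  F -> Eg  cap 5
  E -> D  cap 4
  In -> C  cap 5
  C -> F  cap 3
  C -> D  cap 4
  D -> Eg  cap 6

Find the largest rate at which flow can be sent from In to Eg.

9

Augment In→E→D→Eg: bottleneck 4, flow now 4.
Augment In→C→D→Eg: bottleneck 2, flow now 6.
Augment In→C→F→Eg: bottleneck 3, flow now 9.
No augmenting path remains; maximum flow = 9.
In the residual graph, reachable from In: {In, E}.
Min-cut edges: In→C (5), E→D (4); capacity 5 + 4 = 9.
This cut is saturated, so no flow can exceed 9.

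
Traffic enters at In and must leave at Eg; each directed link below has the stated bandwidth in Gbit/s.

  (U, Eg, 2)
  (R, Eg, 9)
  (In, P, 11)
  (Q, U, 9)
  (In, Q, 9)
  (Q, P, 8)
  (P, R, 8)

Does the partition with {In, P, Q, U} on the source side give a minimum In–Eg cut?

Yes — it is a minimum cut (capacity 10).

Given cut capacity: 8 + 2 = 10.
Augment In→P→R→Eg: bottleneck 8, flow now 8.
Augment In→Q→U→Eg: bottleneck 2, flow now 10.
No augmenting path remains; maximum flow = 10.
Cut capacity 10 equals the max flow, so it is a minimum cut.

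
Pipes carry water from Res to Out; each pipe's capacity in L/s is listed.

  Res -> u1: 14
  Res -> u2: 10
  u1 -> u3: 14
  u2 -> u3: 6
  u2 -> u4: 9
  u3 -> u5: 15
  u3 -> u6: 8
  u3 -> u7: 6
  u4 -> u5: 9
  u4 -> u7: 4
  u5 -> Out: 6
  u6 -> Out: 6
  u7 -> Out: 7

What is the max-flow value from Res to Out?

19

Augment Res→u1→u3→u5→Out: bottleneck 6, flow now 6.
Augment Res→u1→u3→u6→Out: bottleneck 6, flow now 12.
Augment Res→u1→u3→u7→Out: bottleneck 2, flow now 14.
Augment Res→u2→u3→u7→Out: bottleneck 4, flow now 18.
Augment Res→u2→u4→u7→Out: bottleneck 1, flow now 19.
No augmenting path remains; maximum flow = 19.
In the residual graph, reachable from Res: {Res, u1, u2, u3, u4, u5, u6, u7}.
Min-cut edges: u5→Out (6), u6→Out (6), u7→Out (7); capacity 6 + 6 + 7 = 19.
This cut is saturated, so no flow can exceed 19.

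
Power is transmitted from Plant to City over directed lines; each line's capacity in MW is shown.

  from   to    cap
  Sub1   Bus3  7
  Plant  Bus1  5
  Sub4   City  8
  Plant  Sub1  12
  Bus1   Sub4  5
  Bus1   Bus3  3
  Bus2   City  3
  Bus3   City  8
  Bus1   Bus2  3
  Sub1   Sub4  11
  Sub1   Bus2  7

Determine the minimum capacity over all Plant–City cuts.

Augment Plant→Bus1→Bus3→City: bottleneck 3, flow now 3.
Augment Plant→Bus1→Sub4→City: bottleneck 2, flow now 5.
Augment Plant→Sub1→Bus3→City: bottleneck 5, flow now 10.
Augment Plant→Sub1→Sub4→City: bottleneck 6, flow now 16.
Augment Plant→Sub1→Bus2→City: bottleneck 1, flow now 17.
No augmenting path remains; maximum flow = 17.
By max-flow min-cut, the minimum cut capacity equals the max flow.
In the residual graph, reachable from Plant: {Plant}.
Min-cut edges: Plant→Bus1 (5), Plant→Sub1 (12); capacity 5 + 12 = 17.

17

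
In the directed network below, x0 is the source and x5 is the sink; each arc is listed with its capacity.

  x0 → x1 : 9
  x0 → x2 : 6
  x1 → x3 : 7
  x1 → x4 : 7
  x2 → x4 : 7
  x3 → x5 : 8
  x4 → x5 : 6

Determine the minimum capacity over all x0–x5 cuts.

Augment x0→x1→x3→x5: bottleneck 7, flow now 7.
Augment x0→x1→x4→x5: bottleneck 2, flow now 9.
Augment x0→x2→x4→x5: bottleneck 4, flow now 13.
No augmenting path remains; maximum flow = 13.
By max-flow min-cut, the minimum cut capacity equals the max flow.
In the residual graph, reachable from x0: {x0, x1, x2, x4}.
Min-cut edges: x1→x3 (7), x4→x5 (6); capacity 7 + 6 = 13.

13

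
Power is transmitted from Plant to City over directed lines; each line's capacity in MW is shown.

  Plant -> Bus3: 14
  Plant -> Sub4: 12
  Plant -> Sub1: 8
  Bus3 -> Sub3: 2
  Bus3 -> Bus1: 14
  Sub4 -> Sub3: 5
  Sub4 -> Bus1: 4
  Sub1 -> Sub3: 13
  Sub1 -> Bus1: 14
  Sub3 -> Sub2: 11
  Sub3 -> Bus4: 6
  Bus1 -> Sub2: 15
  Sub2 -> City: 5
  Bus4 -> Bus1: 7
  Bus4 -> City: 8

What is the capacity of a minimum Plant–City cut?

11

Augment Plant→Bus3→Sub3→Sub2→City: bottleneck 2, flow now 2.
Augment Plant→Bus3→Bus1→Sub2→City: bottleneck 3, flow now 5.
Augment Plant→Sub4→Sub3→Bus4→City: bottleneck 5, flow now 10.
Augment Plant→Sub1→Sub3→Bus4→City: bottleneck 1, flow now 11.
No augmenting path remains; maximum flow = 11.
By max-flow min-cut, the minimum cut capacity equals the max flow.
In the residual graph, reachable from Plant: {Plant, Bus3, Sub4, Sub1, Sub3, Bus1, Sub2}.
Min-cut edges: Sub3→Bus4 (6), Sub2→City (5); capacity 6 + 5 = 11.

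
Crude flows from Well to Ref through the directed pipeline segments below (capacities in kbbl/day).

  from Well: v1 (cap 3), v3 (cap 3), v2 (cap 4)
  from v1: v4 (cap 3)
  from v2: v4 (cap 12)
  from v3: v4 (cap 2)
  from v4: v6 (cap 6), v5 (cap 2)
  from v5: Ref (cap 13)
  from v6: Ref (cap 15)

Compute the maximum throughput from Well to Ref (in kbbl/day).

Augment Well→v1→v4→v5→Ref: bottleneck 2, flow now 2.
Augment Well→v1→v4→v6→Ref: bottleneck 1, flow now 3.
Augment Well→v2→v4→v6→Ref: bottleneck 4, flow now 7.
Augment Well→v3→v4→v6→Ref: bottleneck 1, flow now 8.
No augmenting path remains; maximum flow = 8.
In the residual graph, reachable from Well: {Well, v1, v2, v3, v4}.
Min-cut edges: v4→v5 (2), v4→v6 (6); capacity 2 + 6 = 8.
This cut is saturated, so no flow can exceed 8.

8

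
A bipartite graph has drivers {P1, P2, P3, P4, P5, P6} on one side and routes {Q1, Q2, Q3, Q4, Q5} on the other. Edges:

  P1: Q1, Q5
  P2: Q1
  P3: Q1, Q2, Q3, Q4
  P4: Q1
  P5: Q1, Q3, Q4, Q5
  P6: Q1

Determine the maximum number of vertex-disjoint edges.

4

Unit-capacity flow: source→left, listed edges, right→sink; max matching = max flow.
Augmenting path P1→Q1 (+1); matched 1.
Augmenting path P3→Q2 (+1); matched 2.
Augmenting path P5→Q3 (+1); matched 3.
Augmenting path P2→Q1→P1→Q5 (+1); matched 4.
No augmenting path remains; maximum matching = 4.
König certificate: {P1, P3, P5, Q1} is a vertex cover of size 4 (every listed pair touches it), so no matching can be larger.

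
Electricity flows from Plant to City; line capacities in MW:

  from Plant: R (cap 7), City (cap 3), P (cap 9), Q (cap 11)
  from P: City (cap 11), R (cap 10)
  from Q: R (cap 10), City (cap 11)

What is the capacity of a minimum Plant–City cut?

23

Augment Plant→City: bottleneck 3, flow now 3.
Augment Plant→P→City: bottleneck 9, flow now 12.
Augment Plant→Q→City: bottleneck 11, flow now 23.
No augmenting path remains; maximum flow = 23.
By max-flow min-cut, the minimum cut capacity equals the max flow.
In the residual graph, reachable from Plant: {Plant, R}.
Min-cut edges: Plant→P (9), Plant→Q (11), Plant→City (3); capacity 9 + 11 + 3 = 23.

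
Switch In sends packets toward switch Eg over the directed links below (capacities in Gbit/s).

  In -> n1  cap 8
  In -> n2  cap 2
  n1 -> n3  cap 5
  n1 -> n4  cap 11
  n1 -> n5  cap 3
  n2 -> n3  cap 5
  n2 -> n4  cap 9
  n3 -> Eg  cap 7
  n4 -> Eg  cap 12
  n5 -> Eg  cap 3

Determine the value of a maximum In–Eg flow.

10

Augment In→n1→n3→Eg: bottleneck 5, flow now 5.
Augment In→n1→n4→Eg: bottleneck 3, flow now 8.
Augment In→n2→n3→Eg: bottleneck 2, flow now 10.
No augmenting path remains; maximum flow = 10.
In the residual graph, reachable from In: {In}.
Min-cut edges: In→n1 (8), In→n2 (2); capacity 8 + 2 = 10.
This cut is saturated, so no flow can exceed 10.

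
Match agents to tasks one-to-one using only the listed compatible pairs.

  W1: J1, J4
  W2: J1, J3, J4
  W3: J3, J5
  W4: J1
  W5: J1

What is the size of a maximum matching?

Unit-capacity flow: source→left, listed edges, right→sink; max matching = max flow.
Augmenting path W1→J1 (+1); matched 1.
Augmenting path W2→J3 (+1); matched 2.
Augmenting path W3→J5 (+1); matched 3.
Augmenting path W4→J1→W1→J4 (+1); matched 4.
No augmenting path remains; maximum matching = 4.
König certificate: {W1, W2, W3, J1} is a vertex cover of size 4 (every listed pair touches it), so no matching can be larger.

4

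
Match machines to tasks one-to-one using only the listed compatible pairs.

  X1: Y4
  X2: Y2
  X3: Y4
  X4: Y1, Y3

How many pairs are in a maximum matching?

Unit-capacity flow: source→left, listed edges, right→sink; max matching = max flow.
Augmenting path X1→Y4 (+1); matched 1.
Augmenting path X2→Y2 (+1); matched 2.
Augmenting path X4→Y1 (+1); matched 3.
No augmenting path remains; maximum matching = 3.
König certificate: {X2, X4, Y4} is a vertex cover of size 3 (every listed pair touches it), so no matching can be larger.

3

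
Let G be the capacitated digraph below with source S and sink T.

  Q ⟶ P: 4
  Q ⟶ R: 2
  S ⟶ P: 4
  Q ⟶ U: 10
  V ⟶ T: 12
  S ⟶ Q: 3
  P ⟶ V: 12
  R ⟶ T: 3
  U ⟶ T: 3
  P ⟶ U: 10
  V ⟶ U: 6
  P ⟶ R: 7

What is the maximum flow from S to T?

Augment S→P→R→T: bottleneck 3, flow now 3.
Augment S→P→U→T: bottleneck 1, flow now 4.
Augment S→Q→U→T: bottleneck 2, flow now 6.
Augment S→Q→P→V→T: bottleneck 1, flow now 7.
No augmenting path remains; maximum flow = 7.
In the residual graph, reachable from S: {S}.
Min-cut edges: S→P (4), S→Q (3); capacity 4 + 3 = 7.
This cut is saturated, so no flow can exceed 7.

7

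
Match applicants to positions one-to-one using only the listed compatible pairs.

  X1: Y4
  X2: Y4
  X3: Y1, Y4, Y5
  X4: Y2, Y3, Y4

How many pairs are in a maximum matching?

3

Unit-capacity flow: source→left, listed edges, right→sink; max matching = max flow.
Augmenting path X1→Y4 (+1); matched 1.
Augmenting path X3→Y1 (+1); matched 2.
Augmenting path X4→Y2 (+1); matched 3.
No augmenting path remains; maximum matching = 3.
König certificate: {X3, X4, Y4} is a vertex cover of size 3 (every listed pair touches it), so no matching can be larger.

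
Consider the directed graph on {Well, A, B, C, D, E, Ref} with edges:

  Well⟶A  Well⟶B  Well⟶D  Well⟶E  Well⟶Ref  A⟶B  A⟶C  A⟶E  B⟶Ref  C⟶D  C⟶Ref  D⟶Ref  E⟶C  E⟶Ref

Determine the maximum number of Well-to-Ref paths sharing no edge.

Assign every edge capacity 1; by Menger, the answer equals the max flow.
Path Well→Ref (+1); total 1.
Path Well→B→Ref (+1); total 2.
Path Well→D→Ref (+1); total 3.
Path Well→E→Ref (+1); total 4.
Path Well→A→C→Ref (+1); total 5.
No residual Well→Ref path; max flow = 5.
Certifying cut of size 5: {Well→A, Well→B, Well→D, Well→E, Well→Ref}.

5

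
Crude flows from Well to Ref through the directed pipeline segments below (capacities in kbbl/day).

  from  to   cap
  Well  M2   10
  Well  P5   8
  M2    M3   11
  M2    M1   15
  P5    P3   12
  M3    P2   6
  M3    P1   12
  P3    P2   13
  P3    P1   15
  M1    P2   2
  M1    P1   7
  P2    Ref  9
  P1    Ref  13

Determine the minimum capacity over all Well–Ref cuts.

18

Augment Well→M2→M3→P2→Ref: bottleneck 6, flow now 6.
Augment Well→M2→M3→P1→Ref: bottleneck 4, flow now 10.
Augment Well→P5→P3→P2→Ref: bottleneck 3, flow now 13.
Augment Well→P5→P3→P1→Ref: bottleneck 5, flow now 18.
No augmenting path remains; maximum flow = 18.
By max-flow min-cut, the minimum cut capacity equals the max flow.
In the residual graph, reachable from Well: {Well}.
Min-cut edges: Well→M2 (10), Well→P5 (8); capacity 10 + 8 = 18.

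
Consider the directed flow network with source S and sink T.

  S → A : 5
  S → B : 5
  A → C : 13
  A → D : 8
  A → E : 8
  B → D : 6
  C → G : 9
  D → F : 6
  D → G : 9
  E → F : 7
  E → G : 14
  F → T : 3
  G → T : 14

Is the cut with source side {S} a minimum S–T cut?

Given cut capacity: 5 + 5 = 10.
Augment S→A→C→G→T: bottleneck 5, flow now 5.
Augment S→B→D→F→T: bottleneck 3, flow now 8.
Augment S→B→D→G→T: bottleneck 2, flow now 10.
No augmenting path remains; maximum flow = 10.
Cut capacity 10 equals the max flow, so it is a minimum cut.

Yes — it is a minimum cut (capacity 10).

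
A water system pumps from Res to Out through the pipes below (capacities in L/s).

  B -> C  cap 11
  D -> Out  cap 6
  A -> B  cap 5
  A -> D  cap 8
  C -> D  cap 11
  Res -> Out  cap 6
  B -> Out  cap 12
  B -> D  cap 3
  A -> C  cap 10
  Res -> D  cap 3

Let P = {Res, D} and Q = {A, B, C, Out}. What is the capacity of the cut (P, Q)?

Edges leaving {Res, D}: Res→Out (6), D→Out (6).
Cut capacity = 6 + 6 = 12.

12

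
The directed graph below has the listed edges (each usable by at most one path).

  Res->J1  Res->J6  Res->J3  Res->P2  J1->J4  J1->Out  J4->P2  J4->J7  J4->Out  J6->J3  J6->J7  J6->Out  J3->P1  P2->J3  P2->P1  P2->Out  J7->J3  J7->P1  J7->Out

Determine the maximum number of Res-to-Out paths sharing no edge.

Assign every edge capacity 1; by Menger, the answer equals the max flow.
Path Res→J1→Out (+1); total 1.
Path Res→J6→Out (+1); total 2.
Path Res→P2→Out (+1); total 3.
No residual Res→Out path; max flow = 3.
Certifying cut of size 3: {Res→J1, Res→J6, Res→P2}.

3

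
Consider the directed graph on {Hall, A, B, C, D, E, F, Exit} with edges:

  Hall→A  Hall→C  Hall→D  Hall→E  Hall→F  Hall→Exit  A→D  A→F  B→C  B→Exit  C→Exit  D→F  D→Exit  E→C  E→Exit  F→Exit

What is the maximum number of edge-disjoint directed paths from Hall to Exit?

Assign every edge capacity 1; by Menger, the answer equals the max flow.
Path Hall→Exit (+1); total 1.
Path Hall→C→Exit (+1); total 2.
Path Hall→D→Exit (+1); total 3.
Path Hall→E→Exit (+1); total 4.
Path Hall→F→Exit (+1); total 5.
No residual Hall→Exit path; max flow = 5.
Certifying cut of size 5: {D→Exit, F→Exit, Hall→C, Hall→E, Hall→Exit}.

5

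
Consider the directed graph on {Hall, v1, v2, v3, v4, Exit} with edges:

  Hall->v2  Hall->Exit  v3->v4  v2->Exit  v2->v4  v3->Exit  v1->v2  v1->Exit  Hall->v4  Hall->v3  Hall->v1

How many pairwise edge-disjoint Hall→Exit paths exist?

Assign every edge capacity 1; by Menger, the answer equals the max flow.
Path Hall→Exit (+1); total 1.
Path Hall→v1→Exit (+1); total 2.
Path Hall→v2→Exit (+1); total 3.
Path Hall→v3→Exit (+1); total 4.
No residual Hall→Exit path; max flow = 4.
Certifying cut of size 4: {Hall→Exit, Hall→v1, Hall→v2, Hall→v3}.

4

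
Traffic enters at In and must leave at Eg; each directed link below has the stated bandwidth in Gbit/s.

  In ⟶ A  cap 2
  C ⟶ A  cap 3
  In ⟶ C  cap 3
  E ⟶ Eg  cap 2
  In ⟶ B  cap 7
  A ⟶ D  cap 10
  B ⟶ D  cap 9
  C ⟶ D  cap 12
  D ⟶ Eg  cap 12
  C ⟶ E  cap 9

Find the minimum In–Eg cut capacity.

Augment In→A→D→Eg: bottleneck 2, flow now 2.
Augment In→B→D→Eg: bottleneck 7, flow now 9.
Augment In→C→D→Eg: bottleneck 3, flow now 12.
No augmenting path remains; maximum flow = 12.
By max-flow min-cut, the minimum cut capacity equals the max flow.
In the residual graph, reachable from In: {In}.
Min-cut edges: In→A (2), In→B (7), In→C (3); capacity 2 + 7 + 3 = 12.

12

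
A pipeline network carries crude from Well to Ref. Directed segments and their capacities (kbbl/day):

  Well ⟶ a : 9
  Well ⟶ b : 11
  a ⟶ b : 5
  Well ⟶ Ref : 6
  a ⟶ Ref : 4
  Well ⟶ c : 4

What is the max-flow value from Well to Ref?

Augment Well→Ref: bottleneck 6, flow now 6.
Augment Well→a→Ref: bottleneck 4, flow now 10.
No augmenting path remains; maximum flow = 10.
In the residual graph, reachable from Well: {Well, a, b, c}.
Min-cut edges: Well→Ref (6), a→Ref (4); capacity 6 + 4 = 10.
This cut is saturated, so no flow can exceed 10.

10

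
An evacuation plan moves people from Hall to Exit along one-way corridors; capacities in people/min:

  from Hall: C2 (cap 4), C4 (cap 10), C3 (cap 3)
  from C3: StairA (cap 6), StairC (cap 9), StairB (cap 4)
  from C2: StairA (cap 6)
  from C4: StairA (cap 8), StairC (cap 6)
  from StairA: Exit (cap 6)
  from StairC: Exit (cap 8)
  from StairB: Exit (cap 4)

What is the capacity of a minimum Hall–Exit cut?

Augment Hall→C3→StairA→Exit: bottleneck 3, flow now 3.
Augment Hall→C2→StairA→Exit: bottleneck 3, flow now 6.
Augment Hall→C4→StairC→Exit: bottleneck 6, flow now 12.
Augment Hall→C2→StairA→C3→StairC→Exit: bottleneck 1, flow now 13. (uses reverse residual edge)
Augment Hall→C4→StairA→C3→StairC→Exit: bottleneck 1, flow now 14. (uses reverse residual edge)
Augment Hall→C4→StairA→C3→StairB→Exit: bottleneck 1, flow now 15. (uses reverse residual edge)
No augmenting path remains; maximum flow = 15.
By max-flow min-cut, the minimum cut capacity equals the max flow.
In the residual graph, reachable from Hall: {Hall, C2, C4, StairA}.
Min-cut edges: Hall→C3 (3), C4→StairC (6), StairA→Exit (6); capacity 3 + 6 + 6 = 15.

15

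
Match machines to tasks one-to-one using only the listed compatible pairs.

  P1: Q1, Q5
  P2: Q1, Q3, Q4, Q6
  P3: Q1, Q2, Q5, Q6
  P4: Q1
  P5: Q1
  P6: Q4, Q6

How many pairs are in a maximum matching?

Unit-capacity flow: source→left, listed edges, right→sink; max matching = max flow.
Augmenting path P1→Q1 (+1); matched 1.
Augmenting path P2→Q3 (+1); matched 2.
Augmenting path P3→Q2 (+1); matched 3.
Augmenting path P6→Q4 (+1); matched 4.
Augmenting path P4→Q1→P1→Q5 (+1); matched 5.
No augmenting path remains; maximum matching = 5.
König certificate: {P1, P2, P3, P6, Q1} is a vertex cover of size 5 (every listed pair touches it), so no matching can be larger.

5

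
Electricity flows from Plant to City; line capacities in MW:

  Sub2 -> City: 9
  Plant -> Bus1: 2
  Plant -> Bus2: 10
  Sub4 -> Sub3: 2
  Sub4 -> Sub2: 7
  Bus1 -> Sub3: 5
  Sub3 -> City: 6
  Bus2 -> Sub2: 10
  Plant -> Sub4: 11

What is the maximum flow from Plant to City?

Augment Plant→Sub4→Sub2→City: bottleneck 7, flow now 7.
Augment Plant→Sub4→Sub3→City: bottleneck 2, flow now 9.
Augment Plant→Bus1→Sub3→City: bottleneck 2, flow now 11.
Augment Plant→Bus2→Sub2→City: bottleneck 2, flow now 13.
No augmenting path remains; maximum flow = 13.
In the residual graph, reachable from Plant: {Plant, Sub4, Bus2, Sub2}.
Min-cut edges: Plant→Bus1 (2), Sub4→Sub3 (2), Sub2→City (9); capacity 2 + 2 + 9 = 13.
This cut is saturated, so no flow can exceed 13.

13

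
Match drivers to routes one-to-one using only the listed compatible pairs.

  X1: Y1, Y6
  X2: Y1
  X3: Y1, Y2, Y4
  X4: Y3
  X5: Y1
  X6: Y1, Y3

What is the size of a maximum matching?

4

Unit-capacity flow: source→left, listed edges, right→sink; max matching = max flow.
Augmenting path X1→Y1 (+1); matched 1.
Augmenting path X3→Y2 (+1); matched 2.
Augmenting path X4→Y3 (+1); matched 3.
Augmenting path X2→Y1→X1→Y6 (+1); matched 4.
No augmenting path remains; maximum matching = 4.
König certificate: {X1, X3, Y1, Y3} is a vertex cover of size 4 (every listed pair touches it), so no matching can be larger.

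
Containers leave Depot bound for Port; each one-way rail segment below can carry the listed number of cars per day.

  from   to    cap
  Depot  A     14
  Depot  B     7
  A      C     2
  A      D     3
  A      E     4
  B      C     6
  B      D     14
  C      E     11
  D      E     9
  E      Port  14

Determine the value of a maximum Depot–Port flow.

Augment Depot→A→E→Port: bottleneck 4, flow now 4.
Augment Depot→A→C→E→Port: bottleneck 2, flow now 6.
Augment Depot→A→D→E→Port: bottleneck 3, flow now 9.
Augment Depot→B→C→E→Port: bottleneck 5, flow now 14.
No augmenting path remains; maximum flow = 14.
In the residual graph, reachable from Depot: {Depot, A, B, C, D, E}.
Min-cut edges: E→Port (14); capacity 14 = 14.
This cut is saturated, so no flow can exceed 14.

14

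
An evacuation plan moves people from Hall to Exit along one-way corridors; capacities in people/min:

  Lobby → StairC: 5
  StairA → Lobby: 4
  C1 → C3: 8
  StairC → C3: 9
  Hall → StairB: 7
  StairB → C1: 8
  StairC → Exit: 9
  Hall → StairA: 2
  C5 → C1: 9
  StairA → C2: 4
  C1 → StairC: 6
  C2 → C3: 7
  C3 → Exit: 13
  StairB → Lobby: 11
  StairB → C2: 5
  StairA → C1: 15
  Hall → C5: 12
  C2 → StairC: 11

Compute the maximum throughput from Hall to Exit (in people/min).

Augment Hall→C5→C1→C3→Exit: bottleneck 8, flow now 8.
Augment Hall→C5→C1→StairC→Exit: bottleneck 1, flow now 9.
Augment Hall→StairB→C1→StairC→Exit: bottleneck 5, flow now 14.
Augment Hall→StairB→Lobby→StairC→Exit: bottleneck 2, flow now 16.
Augment Hall→StairA→Lobby→StairC→Exit: bottleneck 1, flow now 17.
Augment Hall→StairA→C2→C3→Exit: bottleneck 1, flow now 18.
No augmenting path remains; maximum flow = 18.
In the residual graph, reachable from Hall: {Hall, C5}.
Min-cut edges: Hall→StairB (7), Hall→StairA (2), C5→C1 (9); capacity 7 + 2 + 9 = 18.
This cut is saturated, so no flow can exceed 18.

18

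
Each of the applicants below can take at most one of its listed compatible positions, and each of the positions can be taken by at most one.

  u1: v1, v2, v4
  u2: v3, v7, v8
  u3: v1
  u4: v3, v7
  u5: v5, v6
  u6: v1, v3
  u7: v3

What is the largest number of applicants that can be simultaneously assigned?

Unit-capacity flow: source→left, listed edges, right→sink; max matching = max flow.
Augmenting path u1→v1 (+1); matched 1.
Augmenting path u2→v3 (+1); matched 2.
Augmenting path u4→v7 (+1); matched 3.
Augmenting path u5→v5 (+1); matched 4.
Augmenting path u3→v1→u1→v2 (+1); matched 5.
Augmenting path u6→v3→u2→v8 (+1); matched 6.
No augmenting path remains; maximum matching = 6.
König certificate: {u1, u2, u4, u5, v1, v3} is a vertex cover of size 6 (every listed pair touches it), so no matching can be larger.

6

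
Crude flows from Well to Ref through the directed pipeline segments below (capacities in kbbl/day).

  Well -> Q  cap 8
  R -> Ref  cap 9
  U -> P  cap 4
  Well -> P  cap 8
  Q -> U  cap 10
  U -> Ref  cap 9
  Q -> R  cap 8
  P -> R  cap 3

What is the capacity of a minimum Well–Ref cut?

11

Augment Well→P→R→Ref: bottleneck 3, flow now 3.
Augment Well→Q→R→Ref: bottleneck 6, flow now 9.
Augment Well→Q→U→Ref: bottleneck 2, flow now 11.
No augmenting path remains; maximum flow = 11.
By max-flow min-cut, the minimum cut capacity equals the max flow.
In the residual graph, reachable from Well: {Well, P}.
Min-cut edges: Well→Q (8), P→R (3); capacity 8 + 3 = 11.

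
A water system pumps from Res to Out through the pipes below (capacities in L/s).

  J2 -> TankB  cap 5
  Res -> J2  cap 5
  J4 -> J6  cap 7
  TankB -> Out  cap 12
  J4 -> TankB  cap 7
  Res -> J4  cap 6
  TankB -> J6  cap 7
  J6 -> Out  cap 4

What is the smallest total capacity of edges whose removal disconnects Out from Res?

11

Augment Res→J4→J6→Out: bottleneck 4, flow now 4.
Augment Res→J4→TankB→Out: bottleneck 2, flow now 6.
Augment Res→J2→TankB→Out: bottleneck 5, flow now 11.
No augmenting path remains; maximum flow = 11.
By max-flow min-cut, the minimum cut capacity equals the max flow.
In the residual graph, reachable from Res: {Res}.
Min-cut edges: Res→J4 (6), Res→J2 (5); capacity 6 + 5 = 11.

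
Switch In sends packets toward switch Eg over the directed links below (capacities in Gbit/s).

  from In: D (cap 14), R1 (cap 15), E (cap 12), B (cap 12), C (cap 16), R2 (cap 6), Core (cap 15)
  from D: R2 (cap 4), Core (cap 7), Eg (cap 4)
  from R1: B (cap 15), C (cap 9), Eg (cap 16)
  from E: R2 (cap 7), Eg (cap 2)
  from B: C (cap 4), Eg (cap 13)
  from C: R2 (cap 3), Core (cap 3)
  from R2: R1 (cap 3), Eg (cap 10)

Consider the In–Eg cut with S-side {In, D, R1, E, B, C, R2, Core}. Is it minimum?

Yes — it is a minimum cut (capacity 45).

Given cut capacity: 4 + 16 + 2 + 13 + 10 = 45.
Augment In→D→Eg: bottleneck 4, flow now 4.
Augment In→R1→Eg: bottleneck 15, flow now 19.
Augment In→E→Eg: bottleneck 2, flow now 21.
Augment In→B→Eg: bottleneck 12, flow now 33.
Augment In→R2→Eg: bottleneck 6, flow now 39.
Augment In→D→R2→Eg: bottleneck 4, flow now 43.
Augment In→E→R2→R1→Eg: bottleneck 1, flow now 44.
Augment In→E→R2→R1→B→Eg: bottleneck 1, flow now 45.
No augmenting path remains; maximum flow = 45.
Cut capacity 45 equals the max flow, so it is a minimum cut.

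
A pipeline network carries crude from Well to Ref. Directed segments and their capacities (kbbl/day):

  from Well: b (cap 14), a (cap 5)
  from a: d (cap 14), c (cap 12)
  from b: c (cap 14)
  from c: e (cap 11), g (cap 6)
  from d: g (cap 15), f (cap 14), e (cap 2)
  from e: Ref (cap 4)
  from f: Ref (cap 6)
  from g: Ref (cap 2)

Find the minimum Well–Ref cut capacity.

Augment Well→a→c→e→Ref: bottleneck 4, flow now 4.
Augment Well→a→c→g→Ref: bottleneck 1, flow now 5.
Augment Well→b→c→g→Ref: bottleneck 1, flow now 6.
Augment Well→b→c→a→d→f→Ref: bottleneck 5, flow now 11. (uses reverse residual edge)
No augmenting path remains; maximum flow = 11.
By max-flow min-cut, the minimum cut capacity equals the max flow.
In the residual graph, reachable from Well: {Well, b, c, e, g}.
Min-cut edges: Well→a (5), e→Ref (4), g→Ref (2); capacity 5 + 4 + 2 = 11.

11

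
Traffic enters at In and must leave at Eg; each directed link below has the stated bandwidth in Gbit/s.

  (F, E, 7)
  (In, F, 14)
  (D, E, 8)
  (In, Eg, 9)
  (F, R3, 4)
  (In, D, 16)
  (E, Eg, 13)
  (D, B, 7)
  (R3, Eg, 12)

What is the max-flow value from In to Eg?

Augment In→Eg: bottleneck 9, flow now 9.
Augment In→D→E→Eg: bottleneck 8, flow now 17.
Augment In→F→E→Eg: bottleneck 5, flow now 22.
Augment In→F→R3→Eg: bottleneck 4, flow now 26.
No augmenting path remains; maximum flow = 26.
In the residual graph, reachable from In: {In, D, F, E, B}.
Min-cut edges: In→Eg (9), F→R3 (4), E→Eg (13); capacity 9 + 4 + 13 = 26.
This cut is saturated, so no flow can exceed 26.

26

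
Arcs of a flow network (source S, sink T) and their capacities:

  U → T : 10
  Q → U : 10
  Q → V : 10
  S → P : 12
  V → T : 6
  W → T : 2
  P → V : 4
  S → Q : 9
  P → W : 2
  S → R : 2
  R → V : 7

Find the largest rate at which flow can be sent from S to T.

Augment S→P→V→T: bottleneck 4, flow now 4.
Augment S→P→W→T: bottleneck 2, flow now 6.
Augment S→Q→U→T: bottleneck 9, flow now 15.
Augment S→R→V→T: bottleneck 2, flow now 17.
No augmenting path remains; maximum flow = 17.
In the residual graph, reachable from S: {S, P}.
Min-cut edges: S→Q (9), S→R (2), P→V (4), P→W (2); capacity 9 + 2 + 4 + 2 = 17.
This cut is saturated, so no flow can exceed 17.

17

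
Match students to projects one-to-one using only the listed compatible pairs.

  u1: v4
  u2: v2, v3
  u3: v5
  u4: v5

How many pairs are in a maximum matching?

Unit-capacity flow: source→left, listed edges, right→sink; max matching = max flow.
Augmenting path u1→v4 (+1); matched 1.
Augmenting path u2→v2 (+1); matched 2.
Augmenting path u3→v5 (+1); matched 3.
No augmenting path remains; maximum matching = 3.
König certificate: {u1, u2, v5} is a vertex cover of size 3 (every listed pair touches it), so no matching can be larger.

3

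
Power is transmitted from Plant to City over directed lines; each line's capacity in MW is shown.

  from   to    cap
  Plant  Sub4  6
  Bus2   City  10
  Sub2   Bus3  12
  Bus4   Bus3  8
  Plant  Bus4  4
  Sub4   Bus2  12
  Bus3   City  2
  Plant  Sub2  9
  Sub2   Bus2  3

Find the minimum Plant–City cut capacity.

11

Augment Plant→Bus4→Bus3→City: bottleneck 2, flow now 2.
Augment Plant→Sub4→Bus2→City: bottleneck 6, flow now 8.
Augment Plant→Sub2→Bus2→City: bottleneck 3, flow now 11.
No augmenting path remains; maximum flow = 11.
By max-flow min-cut, the minimum cut capacity equals the max flow.
In the residual graph, reachable from Plant: {Plant, Bus4, Sub2, Bus3}.
Min-cut edges: Plant→Sub4 (6), Sub2→Bus2 (3), Bus3→City (2); capacity 6 + 3 + 2 = 11.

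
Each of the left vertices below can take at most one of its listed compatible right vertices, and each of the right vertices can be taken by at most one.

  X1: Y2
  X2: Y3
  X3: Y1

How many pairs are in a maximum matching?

3

Unit-capacity flow: source→left, listed edges, right→sink; max matching = max flow.
Augmenting path X1→Y2 (+1); matched 1.
Augmenting path X2→Y3 (+1); matched 2.
Augmenting path X3→Y1 (+1); matched 3.
No augmenting path remains; maximum matching = 3.
König certificate: {X1, X2, X3} is a vertex cover of size 3 (every listed pair touches it), so no matching can be larger.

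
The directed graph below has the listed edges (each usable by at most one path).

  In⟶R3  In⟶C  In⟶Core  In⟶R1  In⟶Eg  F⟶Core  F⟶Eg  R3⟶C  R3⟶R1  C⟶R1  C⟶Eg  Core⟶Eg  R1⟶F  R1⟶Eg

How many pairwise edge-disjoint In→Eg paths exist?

Assign every edge capacity 1; by Menger, the answer equals the max flow.
Path In→Eg (+1); total 1.
Path In→C→Eg (+1); total 2.
Path In→Core→Eg (+1); total 3.
Path In→R1→Eg (+1); total 4.
Path In→R3→R1→F→Eg (+1); total 5.
No residual In→Eg path; max flow = 5.
Certifying cut of size 5: {In→C, In→Core, In→Eg, In→R1, In→R3}.

5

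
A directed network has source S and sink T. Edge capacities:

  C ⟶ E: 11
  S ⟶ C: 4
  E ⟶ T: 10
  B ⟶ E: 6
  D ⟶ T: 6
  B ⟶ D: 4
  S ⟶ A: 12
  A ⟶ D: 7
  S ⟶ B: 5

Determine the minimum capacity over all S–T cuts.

15

Augment S→A→D→T: bottleneck 6, flow now 6.
Augment S→B→E→T: bottleneck 5, flow now 11.
Augment S→C→E→T: bottleneck 4, flow now 15.
No augmenting path remains; maximum flow = 15.
By max-flow min-cut, the minimum cut capacity equals the max flow.
In the residual graph, reachable from S: {S, A, D}.
Min-cut edges: S→B (5), S→C (4), D→T (6); capacity 5 + 4 + 6 = 15.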